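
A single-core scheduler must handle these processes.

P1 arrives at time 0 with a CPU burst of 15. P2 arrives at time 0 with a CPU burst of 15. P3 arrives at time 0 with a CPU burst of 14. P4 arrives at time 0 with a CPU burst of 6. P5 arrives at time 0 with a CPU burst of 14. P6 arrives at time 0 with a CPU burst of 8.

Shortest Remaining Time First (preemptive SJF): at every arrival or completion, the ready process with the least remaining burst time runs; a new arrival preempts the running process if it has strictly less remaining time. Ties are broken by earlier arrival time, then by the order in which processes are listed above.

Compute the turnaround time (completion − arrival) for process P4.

6

Timeline: | P4 0-6 | P6 6-14 | P3 14-28 | P5 28-42 | P1 42-57 | P2 57-72 |
Completion: P1=57  P2=72  P3=28  P4=6  P5=42  P6=14
Turnaround(P4) = completion − arrival = 6 − 0 = 6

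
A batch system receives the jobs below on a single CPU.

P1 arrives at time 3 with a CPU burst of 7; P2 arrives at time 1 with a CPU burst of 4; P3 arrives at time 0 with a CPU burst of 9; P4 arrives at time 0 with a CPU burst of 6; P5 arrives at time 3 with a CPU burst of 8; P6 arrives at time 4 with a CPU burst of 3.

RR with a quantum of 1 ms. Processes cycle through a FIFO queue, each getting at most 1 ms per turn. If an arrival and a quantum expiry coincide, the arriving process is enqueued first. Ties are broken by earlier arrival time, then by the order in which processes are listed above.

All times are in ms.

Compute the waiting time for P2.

Timeline: | P3 0-1 | P4 1-2 | P2 2-3 | P3 3-4 | P4 4-5 | P1 5-6 | P5 6-7 | P2 7-8 | P6 8-9 | P3 9-10 | P4 10-11 | P1 11-12 | P5 12-13 | P2 13-14 | P6 14-15 | P3 15-16 | P4 16-17 | P1 17-18 | P5 18-19 | P2 19-20 | P6 20-21 | P3 21-22 | P4 22-23 | P1 23-24 | P5 24-25 | P3 25-26 | P4 26-27 | P1 27-28 | P5 28-29 | P3 29-30 | P1 30-31 | P5 31-32 | P3 32-33 | P1 33-34 | P5 34-35 | P3 35-36 | P5 36-37 |
Completion: P1=34  P2=20  P3=36  P4=27  P5=37  P6=21
Turnaround (C−A): P1=31  P2=19  P3=36  P4=27  P5=34  P6=17
Waiting(P2) = turnaround − burst = 19 − 4 = 15

15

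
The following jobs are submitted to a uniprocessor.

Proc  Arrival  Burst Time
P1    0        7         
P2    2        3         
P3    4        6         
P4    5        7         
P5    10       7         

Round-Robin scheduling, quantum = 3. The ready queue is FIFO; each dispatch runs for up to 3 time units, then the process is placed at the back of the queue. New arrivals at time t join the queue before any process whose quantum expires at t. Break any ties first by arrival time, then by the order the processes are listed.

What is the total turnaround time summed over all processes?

82

Gantt: | P1 0-3 | P2 3-6 | P1 6-9 | P3 9-12 | P4 12-15 | P1 15-16 | P5 16-19 | P3 19-22 | P4 22-25 | P5 25-28 | P4 28-29 | P5 29-30 |
Completion: P1=16  P2=6  P3=22  P4=29  P5=30
Turnaround (C−A): P1=16  P2=4  P3=18  P4=24  P5=20
Turnaround = completion − arrival: P1=16, P2=4, P3=18, P4=24, P5=20
Total turnaround = 16 + 4 + 18 + 24 + 20 = 82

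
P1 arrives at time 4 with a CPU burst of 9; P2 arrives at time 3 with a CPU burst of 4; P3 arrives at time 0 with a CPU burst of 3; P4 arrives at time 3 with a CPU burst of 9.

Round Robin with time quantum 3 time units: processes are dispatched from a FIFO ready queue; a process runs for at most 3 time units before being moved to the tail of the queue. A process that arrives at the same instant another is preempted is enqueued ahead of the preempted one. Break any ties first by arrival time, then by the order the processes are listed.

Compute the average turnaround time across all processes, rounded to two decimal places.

13.25

Timeline: | P3 0-3 | P2 3-6 | P4 6-9 | P1 9-12 | P2 12-13 | P4 13-16 | P1 16-19 | P4 19-22 | P1 22-25 |
Completion: P1=25  P2=13  P3=3  P4=22
Turnaround times: P1=21, P2=10, P3=3, P4=19
Average turnaround = (21+10+3+19) / 4 = 53/4 = 13.25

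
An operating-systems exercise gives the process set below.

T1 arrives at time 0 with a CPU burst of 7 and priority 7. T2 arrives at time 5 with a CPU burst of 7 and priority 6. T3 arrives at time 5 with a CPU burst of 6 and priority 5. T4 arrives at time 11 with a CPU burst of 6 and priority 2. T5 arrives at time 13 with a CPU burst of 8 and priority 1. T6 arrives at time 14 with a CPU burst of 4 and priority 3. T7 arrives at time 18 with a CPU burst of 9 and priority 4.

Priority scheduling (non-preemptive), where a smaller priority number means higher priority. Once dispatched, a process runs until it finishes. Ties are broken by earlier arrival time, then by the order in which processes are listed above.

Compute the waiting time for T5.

0

Schedule: | T1 0-7 | T3 7-13 | T5 13-21 | T4 21-27 | T6 27-31 | T7 31-40 | T2 40-47 |
Completion: T1=7  T2=47  T3=13  T4=27  T5=21  T6=31  T7=40
Turnaround (C−A): T1=7  T2=42  T3=8  T4=16  T5=8  T6=17  T7=22
Waiting(T5) = turnaround − burst = 8 − 8 = 0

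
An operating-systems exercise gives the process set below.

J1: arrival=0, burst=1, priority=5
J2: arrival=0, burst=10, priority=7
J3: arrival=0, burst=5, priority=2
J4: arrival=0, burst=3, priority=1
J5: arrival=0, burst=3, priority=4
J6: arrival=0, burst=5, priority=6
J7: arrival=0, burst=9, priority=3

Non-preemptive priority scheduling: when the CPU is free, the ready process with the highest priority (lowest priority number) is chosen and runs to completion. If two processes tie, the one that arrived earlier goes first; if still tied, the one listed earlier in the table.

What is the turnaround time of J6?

26

Gantt: | J4 0-3 | J3 3-8 | J7 8-17 | J5 17-20 | J1 20-21 | J6 21-26 | J2 26-36 |
Completion: J1=21  J2=36  J3=8  J4=3  J5=20  J6=26  J7=17
Turnaround (C−A): J1=21  J2=36  J3=8  J4=3  J5=20  J6=26  J7=17
Turnaround(J6) = completion − arrival = 26 − 0 = 26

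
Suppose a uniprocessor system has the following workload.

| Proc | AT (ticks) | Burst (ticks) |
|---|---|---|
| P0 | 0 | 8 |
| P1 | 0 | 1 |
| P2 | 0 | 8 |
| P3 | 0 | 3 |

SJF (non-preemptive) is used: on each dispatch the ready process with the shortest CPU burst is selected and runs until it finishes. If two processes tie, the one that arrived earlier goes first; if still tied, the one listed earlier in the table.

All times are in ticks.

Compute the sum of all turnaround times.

Gantt: | P1 0-1 | P3 1-4 | P0 4-12 | P2 12-20 |
Completion: P0=12  P1=1  P2=20  P3=4
Turnaround = completion − arrival: P0=12, P1=1, P2=20, P3=4
Total turnaround = 12 + 1 + 20 + 4 = 37

37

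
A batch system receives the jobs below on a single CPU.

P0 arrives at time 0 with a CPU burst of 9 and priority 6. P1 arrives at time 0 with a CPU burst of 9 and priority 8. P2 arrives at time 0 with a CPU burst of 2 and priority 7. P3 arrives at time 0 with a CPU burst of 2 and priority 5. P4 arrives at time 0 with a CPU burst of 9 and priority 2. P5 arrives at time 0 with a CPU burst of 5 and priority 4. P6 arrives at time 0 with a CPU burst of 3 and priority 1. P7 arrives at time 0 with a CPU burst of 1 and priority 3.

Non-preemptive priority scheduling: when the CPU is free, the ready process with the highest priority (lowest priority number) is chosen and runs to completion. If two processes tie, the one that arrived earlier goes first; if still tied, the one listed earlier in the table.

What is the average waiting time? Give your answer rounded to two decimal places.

Timeline: | P6 0-3 | P4 3-12 | P7 12-13 | P5 13-18 | P3 18-20 | P0 20-29 | P2 29-31 | P1 31-40 |
Completion: P0=29  P1=40  P2=31  P3=20  P4=12  P5=18  P6=3  P7=13
Waiting times: P0=20, P1=31, P2=29, P3=18, P4=3, P5=13, P6=0, P7=12
Average waiting = (20+31+29+18+3+13+0+12) / 8 = 126/8 = 15.75

15.75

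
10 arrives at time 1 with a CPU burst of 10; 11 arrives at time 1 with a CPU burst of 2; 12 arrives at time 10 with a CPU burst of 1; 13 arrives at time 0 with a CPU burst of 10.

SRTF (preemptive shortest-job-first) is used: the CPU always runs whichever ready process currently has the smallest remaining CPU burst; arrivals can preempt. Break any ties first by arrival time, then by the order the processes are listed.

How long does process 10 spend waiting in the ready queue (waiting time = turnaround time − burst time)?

Gantt: | 13 0-1 | 11 1-3 | 13 3-10 | 12 10-11 | 13 11-13 | 10 13-23 |
Completion: 10=23  11=3  12=11  13=13
Waiting(10) = turnaround − burst = 22 − 10 = 12

12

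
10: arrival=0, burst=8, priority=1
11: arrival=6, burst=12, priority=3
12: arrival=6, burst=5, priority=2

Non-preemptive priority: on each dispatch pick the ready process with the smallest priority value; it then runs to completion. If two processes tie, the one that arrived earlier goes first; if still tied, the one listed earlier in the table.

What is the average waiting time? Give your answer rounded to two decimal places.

3.00

Gantt: | 10 0-8 | 12 8-13 | 11 13-25 |
Completion: 10=8  11=25  12=13
Turnaround (C−A): 10=8  11=19  12=7
Waiting times: 10=0, 11=7, 12=2
Average waiting = (0+7+2) / 3 = 9/3 = 3.00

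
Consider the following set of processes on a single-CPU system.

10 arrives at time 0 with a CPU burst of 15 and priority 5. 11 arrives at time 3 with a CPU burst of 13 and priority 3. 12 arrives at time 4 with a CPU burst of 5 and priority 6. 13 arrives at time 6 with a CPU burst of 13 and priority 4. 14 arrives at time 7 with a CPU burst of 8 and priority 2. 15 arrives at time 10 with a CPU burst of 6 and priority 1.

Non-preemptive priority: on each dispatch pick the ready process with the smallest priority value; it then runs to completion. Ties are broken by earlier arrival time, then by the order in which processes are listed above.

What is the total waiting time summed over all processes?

Gantt: | 10 0-15 | 15 15-21 | 14 21-29 | 11 29-42 | 13 42-55 | 12 55-60 |
Completion: 10=15  11=42  12=60  13=55  14=29  15=21
Waiting = turnaround − burst: 10=0, 11=26, 12=51, 13=36, 14=14, 15=5
Total waiting = 0 + 26 + 51 + 36 + 14 + 5 = 132

132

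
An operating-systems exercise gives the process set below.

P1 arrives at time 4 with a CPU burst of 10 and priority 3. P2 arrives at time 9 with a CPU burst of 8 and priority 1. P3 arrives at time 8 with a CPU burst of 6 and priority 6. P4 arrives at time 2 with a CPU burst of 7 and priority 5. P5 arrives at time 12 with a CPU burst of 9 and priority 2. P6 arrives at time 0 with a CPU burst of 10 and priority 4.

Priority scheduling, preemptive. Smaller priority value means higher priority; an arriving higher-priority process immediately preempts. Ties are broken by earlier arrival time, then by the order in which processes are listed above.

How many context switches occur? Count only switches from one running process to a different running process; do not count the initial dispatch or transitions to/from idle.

7

Schedule: | P6 0-4 | P1 4-9 | P2 9-17 | P5 17-26 | P1 26-31 | P6 31-37 | P4 37-44 | P3 44-50 |
Completion: P1=31  P2=17  P3=50  P4=44  P5=26  P6=37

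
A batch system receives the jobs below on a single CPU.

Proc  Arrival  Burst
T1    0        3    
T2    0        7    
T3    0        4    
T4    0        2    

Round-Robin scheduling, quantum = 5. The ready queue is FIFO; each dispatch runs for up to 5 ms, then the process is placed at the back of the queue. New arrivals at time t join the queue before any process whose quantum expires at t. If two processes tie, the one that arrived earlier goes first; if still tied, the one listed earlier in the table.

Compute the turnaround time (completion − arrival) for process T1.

3

Gantt: | T1 0-3 | T2 3-8 | T3 8-12 | T4 12-14 | T2 14-16 |
Completion: T1=3  T2=16  T3=12  T4=14
Turnaround (C−A): T1=3  T2=16  T3=12  T4=14
Turnaround(T1) = completion − arrival = 3 − 0 = 3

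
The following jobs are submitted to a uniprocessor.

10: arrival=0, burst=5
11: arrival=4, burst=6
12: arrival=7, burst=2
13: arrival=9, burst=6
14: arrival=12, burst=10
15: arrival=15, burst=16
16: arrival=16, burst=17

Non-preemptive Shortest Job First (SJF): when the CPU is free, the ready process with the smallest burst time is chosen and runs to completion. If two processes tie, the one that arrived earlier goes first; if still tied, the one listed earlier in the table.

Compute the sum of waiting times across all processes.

59

Schedule: | 10 0-5 | 11 5-11 | 12 11-13 | 13 13-19 | 14 19-29 | 15 29-45 | 16 45-62 |
Completion: 10=5  11=11  12=13  13=19  14=29  15=45  16=62
Waiting = turnaround − burst: 10=0, 11=1, 12=4, 13=4, 14=7, 15=14, 16=29
Total waiting = 0 + 1 + 4 + 4 + 7 + 14 + 29 = 59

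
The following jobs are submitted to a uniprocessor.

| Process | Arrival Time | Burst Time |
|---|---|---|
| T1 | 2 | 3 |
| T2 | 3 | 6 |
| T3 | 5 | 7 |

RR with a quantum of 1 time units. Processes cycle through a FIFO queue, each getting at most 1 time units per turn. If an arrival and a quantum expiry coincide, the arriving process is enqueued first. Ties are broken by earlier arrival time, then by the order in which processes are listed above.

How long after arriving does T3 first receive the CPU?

Timeline: | idle 0-2 | T1 2-3 | T2 3-4 | T1 4-5 | T2 5-6 | T3 6-7 | T1 7-8 | T2 8-9 | T3 9-10 | T2 10-11 | T3 11-12 | T2 12-13 | T3 13-14 | T2 14-15 | T3 15-18 |
Completion: T1=8  T2=15  T3=18
Response(T3) = first start − arrival = 6 − 5 = 1

1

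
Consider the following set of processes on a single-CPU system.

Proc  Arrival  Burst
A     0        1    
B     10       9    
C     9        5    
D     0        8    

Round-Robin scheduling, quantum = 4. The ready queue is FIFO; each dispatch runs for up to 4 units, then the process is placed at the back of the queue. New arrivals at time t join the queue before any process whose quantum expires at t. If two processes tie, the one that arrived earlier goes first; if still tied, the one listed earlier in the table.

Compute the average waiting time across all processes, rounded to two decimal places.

Gantt: | A 0-1 | D 1-9 | C 9-13 | B 13-17 | C 17-18 | B 18-23 |
Completion: A=1  B=23  C=18  D=9
Turnaround (C−A): A=1  B=13  C=9  D=9
Waiting times: A=0, B=4, C=4, D=1
Average waiting = (0+4+4+1) / 4 = 9/4 = 2.25

2.25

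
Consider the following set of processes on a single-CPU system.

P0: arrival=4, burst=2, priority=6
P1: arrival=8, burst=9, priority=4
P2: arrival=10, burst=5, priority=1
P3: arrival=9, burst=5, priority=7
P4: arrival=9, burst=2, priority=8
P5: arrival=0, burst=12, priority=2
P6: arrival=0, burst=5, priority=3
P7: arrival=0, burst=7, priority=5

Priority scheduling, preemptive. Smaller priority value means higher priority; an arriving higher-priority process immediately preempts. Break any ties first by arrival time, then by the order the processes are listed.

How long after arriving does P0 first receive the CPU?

Timeline: | P5 0-10 | P2 10-15 | P5 15-17 | P6 17-22 | P1 22-31 | P7 31-38 | P0 38-40 | P3 40-45 | P4 45-47 |
Completion: P0=40  P1=31  P2=15  P3=45  P4=47  P5=17  P6=22  P7=38
Turnaround (C−A): P0=36  P1=23  P2=5  P3=36  P4=38  P5=17  P6=22  P7=38
Response(P0) = first start − arrival = 38 − 4 = 34

34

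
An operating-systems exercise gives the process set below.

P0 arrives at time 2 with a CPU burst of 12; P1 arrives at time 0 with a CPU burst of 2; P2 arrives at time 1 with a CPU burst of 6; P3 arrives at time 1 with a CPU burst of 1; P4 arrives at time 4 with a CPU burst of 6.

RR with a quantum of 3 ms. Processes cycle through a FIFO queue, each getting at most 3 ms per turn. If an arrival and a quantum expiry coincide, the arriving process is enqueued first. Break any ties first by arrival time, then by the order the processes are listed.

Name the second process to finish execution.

P3

Schedule: | P1 0-2 | P2 2-5 | P3 5-6 | P0 6-9 | P4 9-12 | P2 12-15 | P0 15-18 | P4 18-21 | P0 21-27 |
Completion: P0=27  P1=2  P2=15  P3=6  P4=21
Turnaround (C−A): P0=25  P1=2  P2=14  P3=5  P4=17
Finish order: P1 → P3 → P2 → P4 → P0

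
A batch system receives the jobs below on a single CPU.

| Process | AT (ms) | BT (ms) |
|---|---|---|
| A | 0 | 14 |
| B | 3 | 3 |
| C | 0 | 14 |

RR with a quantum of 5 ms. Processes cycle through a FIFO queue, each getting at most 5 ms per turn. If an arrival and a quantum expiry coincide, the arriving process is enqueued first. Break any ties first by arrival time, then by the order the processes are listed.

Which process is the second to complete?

A

Schedule: | A 0-5 | C 5-10 | B 10-13 | A 13-18 | C 18-23 | A 23-27 | C 27-31 |
Completion: A=27  B=13  C=31
Finish order: B → A → C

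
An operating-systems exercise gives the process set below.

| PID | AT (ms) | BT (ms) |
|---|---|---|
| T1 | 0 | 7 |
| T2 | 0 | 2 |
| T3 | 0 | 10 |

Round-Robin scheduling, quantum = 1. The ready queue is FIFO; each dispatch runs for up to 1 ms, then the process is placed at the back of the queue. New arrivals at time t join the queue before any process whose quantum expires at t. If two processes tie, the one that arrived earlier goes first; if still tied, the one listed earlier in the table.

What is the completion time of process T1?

Timeline: | T1 0-1 | T2 1-2 | T3 2-3 | T1 3-4 | T2 4-5 | T3 5-6 | T1 6-7 | T3 7-8 | T1 8-9 | T3 9-10 | T1 10-11 | T3 11-12 | T1 12-13 | T3 13-14 | T1 14-15 | T3 15-19 |
Completion: T1=15  T2=5  T3=19
Turnaround (C−A): T1=15  T2=5  T3=19

15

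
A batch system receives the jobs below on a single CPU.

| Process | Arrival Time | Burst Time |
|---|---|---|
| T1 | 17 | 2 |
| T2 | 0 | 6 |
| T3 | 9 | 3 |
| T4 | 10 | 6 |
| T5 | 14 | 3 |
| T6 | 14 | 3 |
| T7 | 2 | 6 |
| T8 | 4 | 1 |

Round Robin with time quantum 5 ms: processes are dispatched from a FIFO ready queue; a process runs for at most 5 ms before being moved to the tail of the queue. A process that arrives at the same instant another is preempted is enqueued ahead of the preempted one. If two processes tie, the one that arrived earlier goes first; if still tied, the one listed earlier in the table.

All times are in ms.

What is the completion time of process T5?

Timeline: | T2 0-5 | T7 5-10 | T8 10-11 | T2 11-12 | T3 12-15 | T4 15-20 | T7 20-21 | T5 21-24 | T6 24-27 | T1 27-29 | T4 29-30 |
Completion: T1=29  T2=12  T3=15  T4=30  T5=24  T6=27  T7=21  T8=11

24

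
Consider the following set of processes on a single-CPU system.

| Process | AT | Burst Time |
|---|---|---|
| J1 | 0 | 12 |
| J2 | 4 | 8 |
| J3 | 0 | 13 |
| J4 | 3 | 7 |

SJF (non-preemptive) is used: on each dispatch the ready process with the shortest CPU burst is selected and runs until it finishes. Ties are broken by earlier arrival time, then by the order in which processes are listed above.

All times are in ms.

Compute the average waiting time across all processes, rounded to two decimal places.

Timeline: | J1 0-12 | J4 12-19 | J2 19-27 | J3 27-40 |
Completion: J1=12  J2=27  J3=40  J4=19
Turnaround (C−A): J1=12  J2=23  J3=40  J4=16
Waiting times: J1=0, J2=15, J3=27, J4=9
Average waiting = (0+15+27+9) / 4 = 51/4 = 12.75

12.75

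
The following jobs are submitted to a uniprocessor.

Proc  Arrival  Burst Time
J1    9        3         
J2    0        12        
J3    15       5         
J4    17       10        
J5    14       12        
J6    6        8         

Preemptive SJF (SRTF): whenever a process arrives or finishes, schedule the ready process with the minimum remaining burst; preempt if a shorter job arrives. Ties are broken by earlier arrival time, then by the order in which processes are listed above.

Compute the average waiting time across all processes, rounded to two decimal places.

8.67

Timeline: | J2 0-12 | J1 12-15 | J3 15-20 | J6 20-28 | J4 28-38 | J5 38-50 |
Completion: J1=15  J2=12  J3=20  J4=38  J5=50  J6=28
Turnaround (C−A): J1=6  J2=12  J3=5  J4=21  J5=36  J6=22
Waiting times: J1=3, J2=0, J3=0, J4=11, J5=24, J6=14
Average waiting = (3+0+0+11+24+14) / 6 = 52/6 = 8.67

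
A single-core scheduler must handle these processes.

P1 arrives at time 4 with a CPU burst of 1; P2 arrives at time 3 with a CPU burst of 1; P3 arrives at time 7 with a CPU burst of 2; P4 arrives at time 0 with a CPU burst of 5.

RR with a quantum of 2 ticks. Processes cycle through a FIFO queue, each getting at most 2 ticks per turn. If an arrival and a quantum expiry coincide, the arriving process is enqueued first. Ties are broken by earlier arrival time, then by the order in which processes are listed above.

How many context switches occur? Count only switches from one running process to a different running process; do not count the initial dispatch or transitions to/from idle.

Schedule: | P4 0-4 | P2 4-5 | P1 5-6 | P4 6-7 | P3 7-9 |
Completion: P1=6  P2=5  P3=9  P4=7

4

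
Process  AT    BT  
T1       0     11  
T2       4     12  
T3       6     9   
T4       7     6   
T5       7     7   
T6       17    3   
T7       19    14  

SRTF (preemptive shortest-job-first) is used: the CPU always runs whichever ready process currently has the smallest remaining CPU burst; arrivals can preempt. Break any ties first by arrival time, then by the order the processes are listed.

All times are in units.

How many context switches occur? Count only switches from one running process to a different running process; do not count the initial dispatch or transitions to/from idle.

6

Timeline: | T1 0-11 | T4 11-17 | T6 17-20 | T5 20-27 | T3 27-36 | T2 36-48 | T7 48-62 |
Completion: T1=11  T2=48  T3=36  T4=17  T5=27  T6=20  T7=62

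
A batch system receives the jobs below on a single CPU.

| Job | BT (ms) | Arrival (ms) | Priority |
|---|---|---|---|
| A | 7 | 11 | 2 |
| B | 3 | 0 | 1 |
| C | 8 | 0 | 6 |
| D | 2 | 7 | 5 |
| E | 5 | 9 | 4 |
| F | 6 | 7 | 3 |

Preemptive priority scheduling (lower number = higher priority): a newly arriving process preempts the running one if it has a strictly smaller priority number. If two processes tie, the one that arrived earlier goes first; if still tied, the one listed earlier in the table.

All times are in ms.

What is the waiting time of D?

Gantt: | B 0-3 | C 3-7 | F 7-11 | A 11-18 | F 18-20 | E 20-25 | D 25-27 | C 27-31 |
Completion: A=18  B=3  C=31  D=27  E=25  F=20
Turnaround (C−A): A=7  B=3  C=31  D=20  E=16  F=13
Waiting(D) = turnaround − burst = 20 − 2 = 18

18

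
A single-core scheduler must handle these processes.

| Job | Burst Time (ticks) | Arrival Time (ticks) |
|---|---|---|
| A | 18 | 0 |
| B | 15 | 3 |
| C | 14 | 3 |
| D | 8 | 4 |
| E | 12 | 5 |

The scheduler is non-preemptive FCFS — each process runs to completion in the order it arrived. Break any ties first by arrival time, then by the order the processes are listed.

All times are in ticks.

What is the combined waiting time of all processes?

138

Schedule: | A 0-18 | B 18-33 | C 33-47 | D 47-55 | E 55-67 |
Completion: A=18  B=33  C=47  D=55  E=67
Turnaround (C−A): A=18  B=30  C=44  D=51  E=62
Waiting = turnaround − burst: A=0, B=15, C=30, D=43, E=50
Total waiting = 0 + 15 + 30 + 43 + 50 = 138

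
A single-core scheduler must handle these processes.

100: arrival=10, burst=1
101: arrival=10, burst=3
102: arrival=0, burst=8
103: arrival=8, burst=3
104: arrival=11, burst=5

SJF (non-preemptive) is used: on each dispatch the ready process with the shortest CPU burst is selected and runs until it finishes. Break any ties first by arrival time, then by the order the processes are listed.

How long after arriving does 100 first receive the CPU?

1

Gantt: | 102 0-8 | 103 8-11 | 100 11-12 | 101 12-15 | 104 15-20 |
Completion: 100=12  101=15  102=8  103=11  104=20
Response(100) = first start − arrival = 11 − 10 = 1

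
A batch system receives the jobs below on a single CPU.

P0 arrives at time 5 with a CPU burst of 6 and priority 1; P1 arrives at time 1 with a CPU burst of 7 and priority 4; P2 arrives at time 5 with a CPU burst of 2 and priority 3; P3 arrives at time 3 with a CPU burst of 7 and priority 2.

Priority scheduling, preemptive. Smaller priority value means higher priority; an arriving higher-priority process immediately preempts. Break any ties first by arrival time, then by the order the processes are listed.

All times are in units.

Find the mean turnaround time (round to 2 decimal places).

Schedule: | idle 0-1 | P1 1-3 | P3 3-5 | P0 5-11 | P3 11-16 | P2 16-18 | P1 18-23 |
Completion: P0=11  P1=23  P2=18  P3=16
Turnaround (C−A): P0=6  P1=22  P2=13  P3=13
Turnaround times: P0=6, P1=22, P2=13, P3=13
Average turnaround = (6+22+13+13) / 4 = 54/4 = 13.50

13.50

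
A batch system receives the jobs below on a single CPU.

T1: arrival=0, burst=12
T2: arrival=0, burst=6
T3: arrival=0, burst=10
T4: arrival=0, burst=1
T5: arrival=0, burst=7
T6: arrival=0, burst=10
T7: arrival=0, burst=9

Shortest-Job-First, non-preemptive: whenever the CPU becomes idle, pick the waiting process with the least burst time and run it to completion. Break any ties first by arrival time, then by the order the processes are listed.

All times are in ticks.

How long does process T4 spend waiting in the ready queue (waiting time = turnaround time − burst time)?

Timeline: | T4 0-1 | T2 1-7 | T5 7-14 | T7 14-23 | T3 23-33 | T6 33-43 | T1 43-55 |
Completion: T1=55  T2=7  T3=33  T4=1  T5=14  T6=43  T7=23
Waiting(T4) = turnaround − burst = 1 − 1 = 0

0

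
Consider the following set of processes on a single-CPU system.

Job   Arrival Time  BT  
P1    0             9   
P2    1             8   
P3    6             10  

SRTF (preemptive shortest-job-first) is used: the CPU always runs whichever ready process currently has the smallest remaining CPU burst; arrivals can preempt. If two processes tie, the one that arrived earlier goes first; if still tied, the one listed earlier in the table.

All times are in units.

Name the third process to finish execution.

Schedule: | P1 0-9 | P2 9-17 | P3 17-27 |
Completion: P1=9  P2=17  P3=27
Finish order: P1 → P2 → P3

P3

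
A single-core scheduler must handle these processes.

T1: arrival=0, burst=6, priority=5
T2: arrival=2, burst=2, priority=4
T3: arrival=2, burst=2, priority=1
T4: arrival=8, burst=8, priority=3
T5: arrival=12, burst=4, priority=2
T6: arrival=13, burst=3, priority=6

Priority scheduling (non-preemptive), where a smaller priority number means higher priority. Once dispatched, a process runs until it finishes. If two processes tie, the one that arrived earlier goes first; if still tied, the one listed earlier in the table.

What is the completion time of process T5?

Gantt: | T1 0-6 | T3 6-8 | T4 8-16 | T5 16-20 | T2 20-22 | T6 22-25 |
Completion: T1=6  T2=22  T3=8  T4=16  T5=20  T6=25

20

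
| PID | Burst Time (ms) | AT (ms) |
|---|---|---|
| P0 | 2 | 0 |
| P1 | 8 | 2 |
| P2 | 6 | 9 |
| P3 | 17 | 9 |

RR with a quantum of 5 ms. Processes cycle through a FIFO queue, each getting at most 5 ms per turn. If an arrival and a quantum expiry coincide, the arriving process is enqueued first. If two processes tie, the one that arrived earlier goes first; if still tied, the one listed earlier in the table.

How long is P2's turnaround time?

Timeline: | P0 0-2 | P1 2-10 | P2 10-15 | P3 15-20 | P2 20-21 | P3 21-33 |
Completion: P0=2  P1=10  P2=21  P3=33
Turnaround(P2) = completion − arrival = 21 − 9 = 12

12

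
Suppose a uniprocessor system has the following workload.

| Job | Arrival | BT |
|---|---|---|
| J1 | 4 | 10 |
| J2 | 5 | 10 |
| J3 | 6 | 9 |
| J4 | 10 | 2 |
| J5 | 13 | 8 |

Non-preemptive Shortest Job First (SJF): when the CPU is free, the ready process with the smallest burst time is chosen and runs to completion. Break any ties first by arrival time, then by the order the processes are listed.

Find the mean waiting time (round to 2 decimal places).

Gantt: | idle 0-4 | J1 4-14 | J4 14-16 | J5 16-24 | J3 24-33 | J2 33-43 |
Completion: J1=14  J2=43  J3=33  J4=16  J5=24
Turnaround (C−A): J1=10  J2=38  J3=27  J4=6  J5=11
Waiting times: J1=0, J2=28, J3=18, J4=4, J5=3
Average waiting = (0+28+18+4+3) / 5 = 53/5 = 10.60

10.60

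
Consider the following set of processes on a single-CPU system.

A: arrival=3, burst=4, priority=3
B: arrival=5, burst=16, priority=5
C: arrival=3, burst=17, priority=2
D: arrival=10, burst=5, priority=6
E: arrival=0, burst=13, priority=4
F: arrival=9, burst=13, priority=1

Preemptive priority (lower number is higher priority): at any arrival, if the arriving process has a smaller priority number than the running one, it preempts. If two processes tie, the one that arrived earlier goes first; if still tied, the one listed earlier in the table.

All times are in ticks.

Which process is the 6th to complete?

Timeline: | E 0-3 | C 3-9 | F 9-22 | C 22-33 | A 33-37 | E 37-47 | B 47-63 | D 63-68 |
Completion: A=37  B=63  C=33  D=68  E=47  F=22
Finish order: F → C → A → E → B → D

D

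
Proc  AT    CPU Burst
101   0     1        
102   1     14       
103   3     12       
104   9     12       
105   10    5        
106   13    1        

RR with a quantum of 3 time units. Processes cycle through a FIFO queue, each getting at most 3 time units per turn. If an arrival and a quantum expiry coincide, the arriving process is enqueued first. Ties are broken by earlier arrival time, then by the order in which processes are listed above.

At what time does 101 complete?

1

Schedule: | 101 0-1 | 102 1-4 | 103 4-7 | 102 7-10 | 103 10-13 | 104 13-16 | 105 16-19 | 102 19-22 | 106 22-23 | 103 23-26 | 104 26-29 | 105 29-31 | 102 31-34 | 103 34-37 | 104 37-40 | 102 40-42 | 104 42-45 |
Completion: 101=1  102=42  103=37  104=45  105=31  106=23
Turnaround (C−A): 101=1  102=41  103=34  104=36  105=21  106=10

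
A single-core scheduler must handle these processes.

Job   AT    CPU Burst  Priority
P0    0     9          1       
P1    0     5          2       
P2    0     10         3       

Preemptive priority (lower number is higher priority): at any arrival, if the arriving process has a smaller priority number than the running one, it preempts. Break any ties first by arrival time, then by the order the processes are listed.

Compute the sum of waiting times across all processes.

23

Gantt: | P0 0-9 | P1 9-14 | P2 14-24 |
Completion: P0=9  P1=14  P2=24
Waiting = turnaround − burst: P0=0, P1=9, P2=14
Total waiting = 0 + 9 + 14 = 23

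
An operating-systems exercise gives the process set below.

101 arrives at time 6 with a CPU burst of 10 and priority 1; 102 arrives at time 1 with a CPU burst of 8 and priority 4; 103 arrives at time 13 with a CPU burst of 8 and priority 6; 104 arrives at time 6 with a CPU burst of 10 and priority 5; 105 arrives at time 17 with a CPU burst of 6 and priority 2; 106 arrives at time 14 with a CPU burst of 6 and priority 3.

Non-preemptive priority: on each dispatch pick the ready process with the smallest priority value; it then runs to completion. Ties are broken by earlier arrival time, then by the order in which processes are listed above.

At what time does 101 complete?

Gantt: | idle 0-1 | 102 1-9 | 101 9-19 | 105 19-25 | 106 25-31 | 104 31-41 | 103 41-49 |
Completion: 101=19  102=9  103=49  104=41  105=25  106=31
Turnaround (C−A): 101=13  102=8  103=36  104=35  105=8  106=17

19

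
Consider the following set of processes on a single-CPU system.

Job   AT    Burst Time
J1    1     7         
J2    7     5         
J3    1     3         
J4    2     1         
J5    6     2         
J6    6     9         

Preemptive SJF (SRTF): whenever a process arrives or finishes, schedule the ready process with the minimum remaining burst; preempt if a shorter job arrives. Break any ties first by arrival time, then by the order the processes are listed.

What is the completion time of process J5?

Schedule: | idle 0-1 | J3 1-2 | J4 2-3 | J3 3-5 | J1 5-6 | J5 6-8 | J2 8-13 | J1 13-19 | J6 19-28 |
Completion: J1=19  J2=13  J3=5  J4=3  J5=8  J6=28

8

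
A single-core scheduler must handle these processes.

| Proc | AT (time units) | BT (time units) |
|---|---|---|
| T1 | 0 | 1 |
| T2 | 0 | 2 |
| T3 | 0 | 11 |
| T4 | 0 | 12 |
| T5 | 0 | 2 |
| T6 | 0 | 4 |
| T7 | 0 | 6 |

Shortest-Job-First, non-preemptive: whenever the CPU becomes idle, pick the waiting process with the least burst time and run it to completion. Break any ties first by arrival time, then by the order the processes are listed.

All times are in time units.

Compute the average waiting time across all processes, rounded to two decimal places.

8.43

Timeline: | T1 0-1 | T2 1-3 | T5 3-5 | T6 5-9 | T7 9-15 | T3 15-26 | T4 26-38 |
Completion: T1=1  T2=3  T3=26  T4=38  T5=5  T6=9  T7=15
Waiting times: T1=0, T2=1, T3=15, T4=26, T5=3, T6=5, T7=9
Average waiting = (0+1+15+26+3+5+9) / 7 = 59/7 = 8.43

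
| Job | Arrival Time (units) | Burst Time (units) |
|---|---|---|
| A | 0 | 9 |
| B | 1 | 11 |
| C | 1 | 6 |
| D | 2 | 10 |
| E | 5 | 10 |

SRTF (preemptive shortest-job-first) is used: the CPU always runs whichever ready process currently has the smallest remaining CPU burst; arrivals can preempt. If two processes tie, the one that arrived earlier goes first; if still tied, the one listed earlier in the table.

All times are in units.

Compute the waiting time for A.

Timeline: | A 0-1 | C 1-7 | A 7-15 | D 15-25 | E 25-35 | B 35-46 |
Completion: A=15  B=46  C=7  D=25  E=35
Turnaround (C−A): A=15  B=45  C=6  D=23  E=30
Waiting(A) = turnaround − burst = 15 − 9 = 6

6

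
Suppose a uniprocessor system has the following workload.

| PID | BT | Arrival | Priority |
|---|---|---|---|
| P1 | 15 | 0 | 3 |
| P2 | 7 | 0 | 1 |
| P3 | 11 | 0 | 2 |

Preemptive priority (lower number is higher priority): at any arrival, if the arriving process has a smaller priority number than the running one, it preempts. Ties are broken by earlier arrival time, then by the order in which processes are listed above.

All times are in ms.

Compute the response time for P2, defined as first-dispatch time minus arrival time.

0

Gantt: | P2 0-7 | P3 7-18 | P1 18-33 |
Completion: P1=33  P2=7  P3=18
Response(P2) = first start − arrival = 0 − 0 = 0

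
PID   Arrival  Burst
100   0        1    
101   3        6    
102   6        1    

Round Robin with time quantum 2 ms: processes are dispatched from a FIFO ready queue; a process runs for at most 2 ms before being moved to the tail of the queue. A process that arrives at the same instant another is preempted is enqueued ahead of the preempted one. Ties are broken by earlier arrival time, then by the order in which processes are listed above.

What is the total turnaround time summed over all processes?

10

Timeline: | 100 0-1 | idle 1-3 | 101 3-7 | 102 7-8 | 101 8-10 |
Completion: 100=1  101=10  102=8
Turnaround (C−A): 100=1  101=7  102=2
Turnaround = completion − arrival: 100=1, 101=7, 102=2
Total turnaround = 1 + 7 + 2 = 10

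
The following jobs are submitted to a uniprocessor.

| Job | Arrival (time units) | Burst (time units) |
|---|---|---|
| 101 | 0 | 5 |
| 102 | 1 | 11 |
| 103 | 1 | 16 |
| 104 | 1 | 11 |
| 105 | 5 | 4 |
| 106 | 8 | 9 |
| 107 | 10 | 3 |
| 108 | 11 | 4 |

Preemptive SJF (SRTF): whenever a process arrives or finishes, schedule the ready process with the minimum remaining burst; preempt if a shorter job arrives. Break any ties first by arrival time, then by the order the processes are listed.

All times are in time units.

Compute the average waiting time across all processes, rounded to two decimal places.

14.38

Schedule: | 101 0-5 | 105 5-9 | 106 9-10 | 107 10-13 | 108 13-17 | 106 17-25 | 102 25-36 | 104 36-47 | 103 47-63 |
Completion: 101=5  102=36  103=63  104=47  105=9  106=25  107=13  108=17
Turnaround (C−A): 101=5  102=35  103=62  104=46  105=4  106=17  107=3  108=6
Waiting times: 101=0, 102=24, 103=46, 104=35, 105=0, 106=8, 107=0, 108=2
Average waiting = (0+24+46+35+0+8+0+2) / 8 = 115/8 = 14.38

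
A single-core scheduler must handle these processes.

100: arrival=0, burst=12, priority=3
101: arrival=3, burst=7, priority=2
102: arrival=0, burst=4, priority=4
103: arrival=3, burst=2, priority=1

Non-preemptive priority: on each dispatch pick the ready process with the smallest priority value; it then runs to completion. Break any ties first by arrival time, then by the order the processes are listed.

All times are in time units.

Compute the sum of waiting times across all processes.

41

Timeline: | 100 0-12 | 103 12-14 | 101 14-21 | 102 21-25 |
Completion: 100=12  101=21  102=25  103=14
Waiting = turnaround − burst: 100=0, 101=11, 102=21, 103=9
Total waiting = 0 + 11 + 21 + 9 = 41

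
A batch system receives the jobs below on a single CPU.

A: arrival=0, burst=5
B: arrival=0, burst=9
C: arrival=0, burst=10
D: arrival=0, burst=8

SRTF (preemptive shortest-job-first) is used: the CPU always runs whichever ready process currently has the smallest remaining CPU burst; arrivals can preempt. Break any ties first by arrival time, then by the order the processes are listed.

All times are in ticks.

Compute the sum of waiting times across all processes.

40

Schedule: | A 0-5 | D 5-13 | B 13-22 | C 22-32 |
Completion: A=5  B=22  C=32  D=13
Turnaround (C−A): A=5  B=22  C=32  D=13
Waiting = turnaround − burst: A=0, B=13, C=22, D=5
Total waiting = 0 + 13 + 22 + 5 = 40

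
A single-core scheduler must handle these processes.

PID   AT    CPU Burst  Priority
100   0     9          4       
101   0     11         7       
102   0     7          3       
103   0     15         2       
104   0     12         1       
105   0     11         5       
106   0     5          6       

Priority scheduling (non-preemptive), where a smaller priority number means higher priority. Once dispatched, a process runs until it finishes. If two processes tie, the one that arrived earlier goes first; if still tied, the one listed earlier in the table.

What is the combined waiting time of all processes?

Schedule: | 104 0-12 | 103 12-27 | 102 27-34 | 100 34-43 | 105 43-54 | 106 54-59 | 101 59-70 |
Completion: 100=43  101=70  102=34  103=27  104=12  105=54  106=59
Turnaround (C−A): 100=43  101=70  102=34  103=27  104=12  105=54  106=59
Waiting = turnaround − burst: 100=34, 101=59, 102=27, 103=12, 104=0, 105=43, 106=54
Total waiting = 34 + 59 + 27 + 12 + 0 + 43 + 54 = 229

229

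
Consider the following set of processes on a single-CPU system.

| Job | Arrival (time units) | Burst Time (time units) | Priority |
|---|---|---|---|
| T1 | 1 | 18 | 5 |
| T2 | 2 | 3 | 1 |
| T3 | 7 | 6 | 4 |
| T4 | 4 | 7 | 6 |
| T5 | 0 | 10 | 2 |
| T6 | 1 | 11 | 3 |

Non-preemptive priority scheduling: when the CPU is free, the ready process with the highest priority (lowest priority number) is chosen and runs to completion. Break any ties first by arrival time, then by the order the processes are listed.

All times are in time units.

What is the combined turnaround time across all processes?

Schedule: | T5 0-10 | T2 10-13 | T6 13-24 | T3 24-30 | T1 30-48 | T4 48-55 |
Completion: T1=48  T2=13  T3=30  T4=55  T5=10  T6=24
Turnaround (C−A): T1=47  T2=11  T3=23  T4=51  T5=10  T6=23
Turnaround = completion − arrival: T1=47, T2=11, T3=23, T4=51, T5=10, T6=23
Total turnaround = 47 + 11 + 23 + 51 + 10 + 23 = 165

165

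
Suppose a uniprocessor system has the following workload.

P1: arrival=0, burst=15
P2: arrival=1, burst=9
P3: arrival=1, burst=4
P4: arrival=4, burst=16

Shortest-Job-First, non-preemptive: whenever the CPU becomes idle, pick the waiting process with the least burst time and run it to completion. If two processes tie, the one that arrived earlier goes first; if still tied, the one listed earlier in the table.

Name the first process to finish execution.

Gantt: | P1 0-15 | P3 15-19 | P2 19-28 | P4 28-44 |
Completion: P1=15  P2=28  P3=19  P4=44
Finish order: P1 → P3 → P2 → P4

P1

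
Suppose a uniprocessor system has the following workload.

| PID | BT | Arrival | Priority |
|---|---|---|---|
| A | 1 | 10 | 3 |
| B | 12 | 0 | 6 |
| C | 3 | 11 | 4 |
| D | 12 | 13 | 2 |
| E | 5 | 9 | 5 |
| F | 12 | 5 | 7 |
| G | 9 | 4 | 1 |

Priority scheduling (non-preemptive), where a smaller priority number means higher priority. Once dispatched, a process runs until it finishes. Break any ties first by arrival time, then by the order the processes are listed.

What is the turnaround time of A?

Gantt: | B 0-12 | G 12-21 | D 21-33 | A 33-34 | C 34-37 | E 37-42 | F 42-54 |
Completion: A=34  B=12  C=37  D=33  E=42  F=54  G=21
Turnaround (C−A): A=24  B=12  C=26  D=20  E=33  F=49  G=17
Turnaround(A) = completion − arrival = 34 − 10 = 24

24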